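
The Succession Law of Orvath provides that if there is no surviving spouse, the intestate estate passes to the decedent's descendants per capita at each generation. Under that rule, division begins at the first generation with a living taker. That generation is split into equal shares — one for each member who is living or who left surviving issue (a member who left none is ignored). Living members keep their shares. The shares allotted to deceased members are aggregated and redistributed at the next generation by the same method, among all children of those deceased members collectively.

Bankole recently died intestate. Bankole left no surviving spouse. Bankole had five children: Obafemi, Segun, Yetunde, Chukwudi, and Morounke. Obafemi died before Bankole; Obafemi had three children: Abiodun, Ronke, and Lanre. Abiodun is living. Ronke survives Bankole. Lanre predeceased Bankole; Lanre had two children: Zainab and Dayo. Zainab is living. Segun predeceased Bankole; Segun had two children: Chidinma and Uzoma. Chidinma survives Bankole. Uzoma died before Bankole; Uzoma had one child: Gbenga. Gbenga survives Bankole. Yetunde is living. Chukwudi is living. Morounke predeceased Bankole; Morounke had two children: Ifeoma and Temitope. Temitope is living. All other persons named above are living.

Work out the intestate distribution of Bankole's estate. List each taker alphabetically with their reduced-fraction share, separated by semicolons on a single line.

Abiodun 3/35; Chidinma 3/35; Chukwudi 1/5; Dayo 2/35; Gbenga 2/35; Ifeoma 3/35; Ronke 3/35; Temitope 3/35; Yetunde 1/5; Zainab 2/35

There is no surviving spouse, so the entire estate passes to Bankole's descendants per capita at each generation.
At generation 1 (Obafemi, Segun, Yetunde, Chukwudi, Morounke) there are 5 shares of (1)/5 = 1/5 each.
Living: Yetunde and Chukwudi — each takes 1/5.
Deceased: Obafemi, Segun, and Morounke. Their combined 3/5 is pooled and carried to generation 2.
At generation 2 (Abiodun, Ronke, Lanre, Chidinma, Uzoma, Ifeoma, Temitope) there are 7 shares of (3/5)/7 = 3/35 each.
Living: Abiodun, Ronke, Chidinma, Ifeoma, and Temitope — each takes 3/35.
Deceased: Lanre and Uzoma. Their combined 6/35 is pooled and carried to generation 3.
At generation 3 (Zainab, Dayo, Gbenga) there are 3 shares of (6/35)/3 = 2/35 each.
Living: Zainab, Dayo, and Gbenga — each takes 2/35.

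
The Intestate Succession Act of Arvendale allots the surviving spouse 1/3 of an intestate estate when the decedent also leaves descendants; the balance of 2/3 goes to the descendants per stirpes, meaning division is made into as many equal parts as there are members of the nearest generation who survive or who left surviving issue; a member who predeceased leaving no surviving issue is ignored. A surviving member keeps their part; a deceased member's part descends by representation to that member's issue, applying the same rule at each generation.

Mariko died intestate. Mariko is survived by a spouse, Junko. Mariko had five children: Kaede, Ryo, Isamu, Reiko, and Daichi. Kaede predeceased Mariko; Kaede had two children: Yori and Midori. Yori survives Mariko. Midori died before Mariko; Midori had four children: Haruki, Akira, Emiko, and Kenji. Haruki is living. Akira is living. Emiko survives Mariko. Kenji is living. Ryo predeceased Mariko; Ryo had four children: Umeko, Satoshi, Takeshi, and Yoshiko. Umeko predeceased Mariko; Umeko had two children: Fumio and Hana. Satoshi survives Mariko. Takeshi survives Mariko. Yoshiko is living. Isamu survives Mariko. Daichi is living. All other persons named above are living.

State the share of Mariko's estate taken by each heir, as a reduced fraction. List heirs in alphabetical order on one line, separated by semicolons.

Junko, as surviving spouse, takes 1/3.
The remaining 2/3 passes to Mariko's descendants per stirpes.
The 2/3 is divided into 5 equal shares of 2/15 among Kaede, Ryo, Isamu, Reiko, Daichi.
Kaede predeceased; the 2/15 allotted to Kaede's branch passes to Kaede's issue by representation.
The 2/15 is divided into 2 equal shares of 1/15 among Yori, Midori.
Yori is living and takes 1/15.
Midori predeceased; the 1/15 allotted to Midori's branch passes to Midori's issue by representation.
The 1/15 is divided into 4 equal shares of 1/60 among Haruki, Akira, Emiko, Kenji.
Haruki is living and takes 1/60.
Akira is living and takes 1/60.
Emiko is living and takes 1/60.
Kenji is living and takes 1/60.
Ryo predeceased; the 2/15 allotted to Ryo's branch passes to Ryo's issue by representation.
The 2/15 is divided into 4 equal shares of 1/30 among Umeko, Satoshi, Takeshi, Yoshiko.
Umeko predeceased; the 1/30 allotted to Umeko's branch passes to Umeko's issue by representation.
The 1/30 is divided into 2 equal shares of 1/60 among Fumio, Hana.
Fumio is living and takes 1/60.
Hana is living and takes 1/60.
Satoshi is living and takes 1/30.
Takeshi is living and takes 1/30.
Yoshiko is living and takes 1/30.
Isamu is living and takes 2/15.
Reiko is living and takes 2/15.
Daichi is living and takes 2/15.

Akira 1/60; Daichi 2/15; Emiko 1/60; Fumio 1/60; Hana 1/60; Haruki 1/60; Isamu 2/15; Junko 1/3; Kenji 1/60; Reiko 2/15; Satoshi 1/30; Takeshi 1/30; Yori 1/15; Yoshiko 1/30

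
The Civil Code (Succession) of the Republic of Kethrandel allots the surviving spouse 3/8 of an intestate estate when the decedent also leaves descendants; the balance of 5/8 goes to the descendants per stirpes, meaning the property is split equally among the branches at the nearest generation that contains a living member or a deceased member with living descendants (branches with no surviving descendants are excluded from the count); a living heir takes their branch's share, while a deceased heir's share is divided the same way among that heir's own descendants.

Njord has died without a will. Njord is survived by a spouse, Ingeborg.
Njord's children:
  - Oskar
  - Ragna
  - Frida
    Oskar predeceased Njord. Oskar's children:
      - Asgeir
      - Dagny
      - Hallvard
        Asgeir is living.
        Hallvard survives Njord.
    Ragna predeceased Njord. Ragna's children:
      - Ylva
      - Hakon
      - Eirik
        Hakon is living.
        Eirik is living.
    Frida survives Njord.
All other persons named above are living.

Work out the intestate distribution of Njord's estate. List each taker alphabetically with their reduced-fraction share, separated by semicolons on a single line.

Asgeir 5/72; Dagny 5/72; Eirik 5/72; Frida 5/24; Hakon 5/72; Hallvard 5/72; Ingeborg 3/8; Ylva 5/72

Ingeborg, as surviving spouse, takes 3/8.
The remaining 5/8 passes to Njord's descendants per stirpes.
The 5/8 is divided into 3 equal shares of 5/24 among Oskar, Ragna, Frida.
Oskar predeceased; the 5/24 allotted to Oskar's branch passes to Oskar's issue by representation.
The 5/24 is divided into 3 equal shares of 5/72 among Asgeir, Dagny, Hallvard.
Asgeir is living and takes 5/72.
Dagny is living and takes 5/72.
Hallvard is living and takes 5/72.
Ragna predeceased; the 5/24 allotted to Ragna's branch passes to Ragna's issue by representation.
The 5/24 is divided into 3 equal shares of 5/72 among Ylva, Hakon, Eirik.
Ylva is living and takes 5/72.
Hakon is living and takes 5/72.
Eirik is living and takes 5/72.
Frida is living and takes 5/24.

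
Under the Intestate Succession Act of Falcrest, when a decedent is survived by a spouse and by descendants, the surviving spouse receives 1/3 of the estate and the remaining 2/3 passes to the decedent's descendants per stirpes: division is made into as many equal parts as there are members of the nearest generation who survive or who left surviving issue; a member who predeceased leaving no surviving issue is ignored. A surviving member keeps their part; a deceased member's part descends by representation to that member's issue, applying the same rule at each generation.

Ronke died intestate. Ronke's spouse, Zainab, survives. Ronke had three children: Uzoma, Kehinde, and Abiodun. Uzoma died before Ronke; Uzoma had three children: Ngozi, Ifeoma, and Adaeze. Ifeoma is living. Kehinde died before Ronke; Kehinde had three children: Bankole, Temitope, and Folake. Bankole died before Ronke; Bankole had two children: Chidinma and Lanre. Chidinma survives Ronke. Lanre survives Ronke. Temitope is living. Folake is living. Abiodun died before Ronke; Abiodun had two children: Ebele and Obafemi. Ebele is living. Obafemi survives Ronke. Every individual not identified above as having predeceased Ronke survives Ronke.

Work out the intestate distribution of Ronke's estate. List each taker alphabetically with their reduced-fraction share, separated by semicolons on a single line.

Zainab, as surviving spouse, takes 1/3.
The remaining 2/3 passes to Ronke's descendants per stirpes.
The 2/3 is divided into 3 equal shares of 2/9 among Uzoma, Kehinde, Abiodun.
Uzoma predeceased; the 2/9 allotted to Uzoma's branch passes to Uzoma's issue by representation.
The 2/9 is divided into 3 equal shares of 2/27 among Ngozi, Ifeoma, Adaeze.
Ngozi is living and takes 2/27.
Ifeoma is living and takes 2/27.
Adaeze is living and takes 2/27.
Kehinde predeceased; the 2/9 allotted to Kehinde's branch passes to Kehinde's issue by representation.
The 2/9 is divided into 3 equal shares of 2/27 among Bankole, Temitope, Folake.
Bankole predeceased; the 2/27 allotted to Bankole's branch passes to Bankole's issue by representation.
The 2/27 is divided into 2 equal shares of 1/27 among Chidinma, Lanre.
Chidinma is living and takes 1/27.
Lanre is living and takes 1/27.
Temitope is living and takes 2/27.
Folake is living and takes 2/27.
Abiodun predeceased; the 2/9 allotted to Abiodun's branch passes to Abiodun's issue by representation.
The 2/9 is divided into 2 equal shares of 1/9 among Ebele, Obafemi.
Ebele is living and takes 1/9.
Obafemi is living and takes 1/9.

Adaeze 2/27; Chidinma 1/27; Ebele 1/9; Folake 2/27; Ifeoma 2/27; Lanre 1/27; Ngozi 2/27; Obafemi 1/9; Temitope 2/27; Zainab 1/3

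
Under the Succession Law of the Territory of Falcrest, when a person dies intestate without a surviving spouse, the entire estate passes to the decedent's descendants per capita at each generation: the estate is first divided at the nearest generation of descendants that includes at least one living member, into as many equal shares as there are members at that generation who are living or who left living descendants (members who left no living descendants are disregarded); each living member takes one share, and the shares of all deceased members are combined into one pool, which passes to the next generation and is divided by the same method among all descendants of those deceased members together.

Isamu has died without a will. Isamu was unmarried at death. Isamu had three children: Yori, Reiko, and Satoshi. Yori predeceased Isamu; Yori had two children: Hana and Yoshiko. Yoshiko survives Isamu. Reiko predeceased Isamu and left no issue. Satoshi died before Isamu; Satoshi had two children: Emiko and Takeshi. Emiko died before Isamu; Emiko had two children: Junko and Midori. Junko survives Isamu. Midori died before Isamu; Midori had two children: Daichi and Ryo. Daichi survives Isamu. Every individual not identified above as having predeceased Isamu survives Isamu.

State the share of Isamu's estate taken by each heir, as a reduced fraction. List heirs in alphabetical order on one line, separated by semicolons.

Daichi 1/16; Hana 1/4; Junko 1/8; Ryo 1/16; Takeshi 1/4; Yoshiko 1/4

There is no surviving spouse, so the entire estate passes to Isamu's descendants per capita at each generation.
No one at generation 1 (Yori, Satoshi) is living; moving to the next generation.
At generation 2 (Hana, Yoshiko, Emiko, Takeshi) there are 4 shares of (1)/4 = 1/4 each.
Living: Hana, Yoshiko, and Takeshi — each takes 1/4.
Deceased: Emiko. That 1/4 share is carried to generation 3.
At generation 3 (Junko, Midori) there are 2 shares of (1/4)/2 = 1/8 each.
Living: Junko — each takes 1/8.
Deceased: Midori. That 1/8 share is carried to generation 4.
At generation 4 (Daichi, Ryo) there are 2 shares of (1/8)/2 = 1/16 each.
Living: Daichi and Ryo — each takes 1/16.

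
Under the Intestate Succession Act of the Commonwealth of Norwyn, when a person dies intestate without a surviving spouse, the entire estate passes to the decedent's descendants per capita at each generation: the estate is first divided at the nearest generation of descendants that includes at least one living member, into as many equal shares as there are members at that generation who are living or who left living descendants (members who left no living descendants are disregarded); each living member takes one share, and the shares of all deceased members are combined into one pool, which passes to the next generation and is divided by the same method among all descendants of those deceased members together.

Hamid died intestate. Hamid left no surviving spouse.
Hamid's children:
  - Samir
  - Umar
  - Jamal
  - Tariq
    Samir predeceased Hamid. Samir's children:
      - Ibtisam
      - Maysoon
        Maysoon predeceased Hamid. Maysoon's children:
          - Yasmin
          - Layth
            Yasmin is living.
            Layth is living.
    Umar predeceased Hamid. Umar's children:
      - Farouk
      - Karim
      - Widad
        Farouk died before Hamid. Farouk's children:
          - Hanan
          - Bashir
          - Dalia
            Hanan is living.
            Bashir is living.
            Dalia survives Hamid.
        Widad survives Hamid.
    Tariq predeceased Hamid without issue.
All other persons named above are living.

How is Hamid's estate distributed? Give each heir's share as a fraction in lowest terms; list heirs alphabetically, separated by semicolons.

Bashir 4/75; Dalia 4/75; Hanan 4/75; Ibtisam 2/15; Jamal 1/3; Karim 2/15; Layth 4/75; Widad 2/15; Yasmin 4/75

There is no surviving spouse, so the entire estate passes to Hamid's descendants per capita at each generation.
At generation 1 (Samir, Umar, Jamal) there are 3 shares of (1)/3 = 1/3 each.
Living: Jamal — each takes 1/3.
Deceased: Samir and Umar. Their combined 2/3 is pooled and carried to generation 2.
At generation 2 (Ibtisam, Maysoon, Farouk, Karim, Widad) there are 5 shares of (2/3)/5 = 2/15 each.
Living: Ibtisam, Karim, and Widad — each takes 2/15.
Deceased: Maysoon and Farouk. Their combined 4/15 is pooled and carried to generation 3.
At generation 3 (Yasmin, Layth, Hanan, Bashir, Dalia) there are 5 shares of (4/15)/5 = 4/75 each.
Living: Yasmin, Layth, Hanan, Bashir, and Dalia — each takes 4/75.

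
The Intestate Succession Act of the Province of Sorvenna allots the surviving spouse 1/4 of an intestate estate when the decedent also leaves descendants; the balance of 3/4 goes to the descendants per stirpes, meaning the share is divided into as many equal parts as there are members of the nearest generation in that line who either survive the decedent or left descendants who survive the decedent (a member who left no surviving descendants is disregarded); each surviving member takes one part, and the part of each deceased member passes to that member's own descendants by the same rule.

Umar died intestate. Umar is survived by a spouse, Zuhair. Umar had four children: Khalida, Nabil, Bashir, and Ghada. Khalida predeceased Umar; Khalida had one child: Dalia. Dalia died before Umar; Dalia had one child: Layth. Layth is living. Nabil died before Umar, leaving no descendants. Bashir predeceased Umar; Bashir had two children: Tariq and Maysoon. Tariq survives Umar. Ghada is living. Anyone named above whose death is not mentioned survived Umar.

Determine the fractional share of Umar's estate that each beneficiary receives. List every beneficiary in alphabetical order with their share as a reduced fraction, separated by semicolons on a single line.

Zuhair, as surviving spouse, takes 1/4.
The remaining 3/4 passes to Umar's descendants per stirpes.
Nabil left no surviving issue, so that branch lapses and is disregarded.
The 3/4 is divided into 3 equal shares of 1/4 among Khalida, Bashir, Ghada.
Khalida predeceased; the 1/4 allotted to Khalida's branch passes to Khalida's issue by representation.
Dalia's line is the sole branch at this level, so the full 1/4 passes to Dalia's issue by representation.
Layth is the sole taker at this level and receives the full 1/4.
Bashir predeceased; the 1/4 allotted to Bashir's branch passes to Bashir's issue by representation.
The 1/4 is divided into 2 equal shares of 1/8 among Tariq, Maysoon.
Tariq is living and takes 1/8.
Maysoon is living and takes 1/8.
Ghada is living and takes 1/4.

Ghada 1/4; Layth 1/4; Maysoon 1/8; Tariq 1/8; Zuhair 1/4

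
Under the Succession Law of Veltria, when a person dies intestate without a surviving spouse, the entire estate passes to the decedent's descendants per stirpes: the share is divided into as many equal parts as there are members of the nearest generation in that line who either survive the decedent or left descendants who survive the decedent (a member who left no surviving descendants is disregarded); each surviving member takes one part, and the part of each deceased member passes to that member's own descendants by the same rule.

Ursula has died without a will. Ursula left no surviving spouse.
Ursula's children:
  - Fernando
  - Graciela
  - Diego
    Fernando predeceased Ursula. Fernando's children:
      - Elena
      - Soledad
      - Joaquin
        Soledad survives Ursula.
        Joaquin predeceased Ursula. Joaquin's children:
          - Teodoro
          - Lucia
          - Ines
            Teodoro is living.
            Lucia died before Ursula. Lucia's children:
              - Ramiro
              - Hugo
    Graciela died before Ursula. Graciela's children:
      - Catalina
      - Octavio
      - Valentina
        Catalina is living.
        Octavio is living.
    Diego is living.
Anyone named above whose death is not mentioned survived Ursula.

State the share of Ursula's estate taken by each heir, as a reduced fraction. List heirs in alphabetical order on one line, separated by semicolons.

Catalina 1/9; Diego 1/3; Elena 1/9; Hugo 1/54; Ines 1/27; Octavio 1/9; Ramiro 1/54; Soledad 1/9; Teodoro 1/27; Valentina 1/9

There is no surviving spouse, so the entire estate passes to Ursula's descendants per stirpes.
The estate is divided into 3 equal shares of 1/3 among Fernando, Graciela, Diego.
Fernando predeceased; the 1/3 allotted to Fernando's branch passes to Fernando's issue by representation.
The 1/3 is divided into 3 equal shares of 1/9 among Elena, Soledad, Joaquin.
Elena is living and takes 1/9.
Soledad is living and takes 1/9.
Joaquin predeceased; the 1/9 allotted to Joaquin's branch passes to Joaquin's issue by representation.
The 1/9 is divided into 3 equal shares of 1/27 among Teodoro, Lucia, Ines.
Teodoro is living and takes 1/27.
Lucia predeceased; the 1/27 allotted to Lucia's branch passes to Lucia's issue by representation.
The 1/27 is divided into 2 equal shares of 1/54 among Ramiro, Hugo.
Ramiro is living and takes 1/54.
Hugo is living and takes 1/54.
Ines is living and takes 1/27.
Graciela predeceased; the 1/3 allotted to Graciela's branch passes to Graciela's issue by representation.
The 1/3 is divided into 3 equal shares of 1/9 among Catalina, Octavio, Valentina.
Catalina is living and takes 1/9.
Octavio is living and takes 1/9.
Valentina is living and takes 1/9.
Diego is living and takes 1/3.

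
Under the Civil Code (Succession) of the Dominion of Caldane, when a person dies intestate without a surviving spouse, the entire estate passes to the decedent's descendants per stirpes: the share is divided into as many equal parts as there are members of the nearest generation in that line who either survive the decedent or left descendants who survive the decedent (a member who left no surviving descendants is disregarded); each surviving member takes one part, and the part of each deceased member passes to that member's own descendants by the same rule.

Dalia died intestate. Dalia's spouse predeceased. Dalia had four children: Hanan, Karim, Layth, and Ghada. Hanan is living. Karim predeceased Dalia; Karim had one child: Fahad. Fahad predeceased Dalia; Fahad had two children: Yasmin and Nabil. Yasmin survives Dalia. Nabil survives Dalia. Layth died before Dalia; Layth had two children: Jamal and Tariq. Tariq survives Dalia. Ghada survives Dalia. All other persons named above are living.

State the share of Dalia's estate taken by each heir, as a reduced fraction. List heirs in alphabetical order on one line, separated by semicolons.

Ghada 1/4; Hanan 1/4; Jamal 1/8; Nabil 1/8; Tariq 1/8; Yasmin 1/8

There is no surviving spouse, so the entire estate passes to Dalia's descendants per stirpes.
The estate is divided into 4 equal shares of 1/4 among Hanan, Karim, Layth, Ghada.
Hanan is living and takes 1/4.
Karim predeceased; the 1/4 allotted to Karim's branch passes to Karim's issue by representation.
Fahad's line is the sole branch at this level, so the full 1/4 passes to Fahad's issue by representation.
The 1/4 is divided into 2 equal shares of 1/8 among Yasmin, Nabil.
Yasmin is living and takes 1/8.
Nabil is living and takes 1/8.
Layth predeceased; the 1/4 allotted to Layth's branch passes to Layth's issue by representation.
The 1/4 is divided into 2 equal shares of 1/8 among Jamal, Tariq.
Jamal is living and takes 1/8.
Tariq is living and takes 1/8.
Ghada is living and takes 1/4.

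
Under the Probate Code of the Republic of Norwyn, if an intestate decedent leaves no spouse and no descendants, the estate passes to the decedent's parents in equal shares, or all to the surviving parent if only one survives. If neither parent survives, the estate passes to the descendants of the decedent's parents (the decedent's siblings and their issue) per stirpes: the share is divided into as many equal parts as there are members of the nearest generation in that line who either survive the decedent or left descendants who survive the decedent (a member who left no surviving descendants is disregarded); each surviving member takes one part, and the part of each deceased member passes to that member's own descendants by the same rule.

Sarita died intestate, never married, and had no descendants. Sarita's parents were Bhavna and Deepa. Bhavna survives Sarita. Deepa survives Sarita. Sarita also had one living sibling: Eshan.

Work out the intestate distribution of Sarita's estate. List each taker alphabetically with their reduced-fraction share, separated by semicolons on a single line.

Bhavna 1/2; Deepa 1/2

Both parents survive, so Bhavna and Deepa each take 1/2. The siblings take nothing because a surviving parent has priority.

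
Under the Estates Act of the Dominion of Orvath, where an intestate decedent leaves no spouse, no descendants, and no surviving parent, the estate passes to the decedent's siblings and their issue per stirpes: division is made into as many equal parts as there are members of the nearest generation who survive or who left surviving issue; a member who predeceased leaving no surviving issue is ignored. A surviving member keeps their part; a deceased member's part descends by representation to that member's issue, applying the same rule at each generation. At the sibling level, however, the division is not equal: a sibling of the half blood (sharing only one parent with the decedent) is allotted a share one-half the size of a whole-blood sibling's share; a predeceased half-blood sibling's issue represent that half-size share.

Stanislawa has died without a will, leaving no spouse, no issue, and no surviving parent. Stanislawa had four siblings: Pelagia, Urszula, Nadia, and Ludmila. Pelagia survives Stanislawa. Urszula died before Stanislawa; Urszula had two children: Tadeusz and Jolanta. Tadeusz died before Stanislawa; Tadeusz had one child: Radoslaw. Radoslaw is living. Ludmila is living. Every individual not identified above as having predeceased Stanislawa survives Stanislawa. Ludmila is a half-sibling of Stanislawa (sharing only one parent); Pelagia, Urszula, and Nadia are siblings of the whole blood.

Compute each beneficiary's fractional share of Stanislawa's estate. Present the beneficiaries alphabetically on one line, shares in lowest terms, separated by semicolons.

No spouse, descendants, or parent survives, so the estate passes to Stanislawa's siblings per stirpes.
Half-blood siblings count for one-half the weight of whole-blood siblings at the initial division.
Dividing 1 in proportion to weights (total weight 7/2): Pelagia (weight 1) → 2/7; Urszula (weight 1) → 2/7; Nadia (weight 1) → 2/7; Ludmila (weight 1/2) → 1/7.
Pelagia is living and takes 2/7.
Urszula predeceased; the 2/7 allotted to Urszula's branch passes to Urszula's issue by representation.
The 2/7 is divided into 2 equal shares of 1/7 among Tadeusz, Jolanta.
Tadeusz predeceased; the 1/7 allotted to Tadeusz's branch passes to Tadeusz's issue by representation.
Radoslaw is the sole taker at this level and receives the full 1/7.
Jolanta is living and takes 1/7.
Nadia is living and takes 2/7.
Ludmila is living and takes 1/7.

Jolanta 1/7; Ludmila 1/7; Nadia 2/7; Pelagia 2/7; Radoslaw 1/7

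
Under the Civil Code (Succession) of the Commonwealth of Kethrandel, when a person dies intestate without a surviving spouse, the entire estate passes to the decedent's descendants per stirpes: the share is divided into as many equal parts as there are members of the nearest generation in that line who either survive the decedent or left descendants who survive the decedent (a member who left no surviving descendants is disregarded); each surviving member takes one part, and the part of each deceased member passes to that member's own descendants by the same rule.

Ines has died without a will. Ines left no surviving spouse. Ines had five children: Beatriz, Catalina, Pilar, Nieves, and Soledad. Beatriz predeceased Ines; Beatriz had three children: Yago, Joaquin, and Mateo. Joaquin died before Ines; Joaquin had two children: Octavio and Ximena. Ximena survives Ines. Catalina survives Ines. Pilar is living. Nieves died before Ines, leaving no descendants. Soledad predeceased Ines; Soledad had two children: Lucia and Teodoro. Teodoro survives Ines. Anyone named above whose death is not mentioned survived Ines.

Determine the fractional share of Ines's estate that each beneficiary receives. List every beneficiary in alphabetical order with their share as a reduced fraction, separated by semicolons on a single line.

There is no surviving spouse, so the entire estate passes to Ines's descendants per stirpes.
Nieves left no surviving issue, so that branch lapses and is disregarded.
The estate is divided into 4 equal shares of 1/4 among Beatriz, Catalina, Pilar, Soledad.
Beatriz predeceased; the 1/4 allotted to Beatriz's branch passes to Beatriz's issue by representation.
The 1/4 is divided into 3 equal shares of 1/12 among Yago, Joaquin, Mateo.
Yago is living and takes 1/12.
Joaquin predeceased; the 1/12 allotted to Joaquin's branch passes to Joaquin's issue by representation.
The 1/12 is divided into 2 equal shares of 1/24 among Octavio, Ximena.
Octavio is living and takes 1/24.
Ximena is living and takes 1/24.
Mateo is living and takes 1/12.
Catalina is living and takes 1/4.
Pilar is living and takes 1/4.
Soledad predeceased; the 1/4 allotted to Soledad's branch passes to Soledad's issue by representation.
The 1/4 is divided into 2 equal shares of 1/8 among Lucia, Teodoro.
Lucia is living and takes 1/8.
Teodoro is living and takes 1/8.

Catalina 1/4; Lucia 1/8; Mateo 1/12; Octavio 1/24; Pilar 1/4; Teodoro 1/8; Ximena 1/24; Yago 1/12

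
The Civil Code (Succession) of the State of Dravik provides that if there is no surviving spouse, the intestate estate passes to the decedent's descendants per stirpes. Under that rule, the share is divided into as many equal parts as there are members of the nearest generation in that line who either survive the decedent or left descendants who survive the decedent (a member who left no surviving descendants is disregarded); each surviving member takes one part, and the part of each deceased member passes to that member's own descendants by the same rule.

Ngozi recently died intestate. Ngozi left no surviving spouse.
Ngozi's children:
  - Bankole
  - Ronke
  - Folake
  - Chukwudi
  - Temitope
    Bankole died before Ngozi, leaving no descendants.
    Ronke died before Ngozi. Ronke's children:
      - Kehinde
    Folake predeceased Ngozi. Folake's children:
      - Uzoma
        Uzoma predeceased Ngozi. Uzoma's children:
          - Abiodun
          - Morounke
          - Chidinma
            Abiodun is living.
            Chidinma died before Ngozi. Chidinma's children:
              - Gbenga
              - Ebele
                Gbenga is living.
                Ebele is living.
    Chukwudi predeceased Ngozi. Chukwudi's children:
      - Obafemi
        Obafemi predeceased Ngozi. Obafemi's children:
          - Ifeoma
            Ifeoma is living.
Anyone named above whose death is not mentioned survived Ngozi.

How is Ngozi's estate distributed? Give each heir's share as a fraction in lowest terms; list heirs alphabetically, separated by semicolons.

Abiodun 1/12; Ebele 1/24; Gbenga 1/24; Ifeoma 1/4; Kehinde 1/4; Morounke 1/12; Temitope 1/4

There is no surviving spouse, so the entire estate passes to Ngozi's descendants per stirpes.
Bankole left no surviving issue, so that branch lapses and is disregarded.
The estate is divided into 4 equal shares of 1/4 among Ronke, Folake, Chukwudi, Temitope.
Ronke predeceased; the 1/4 allotted to Ronke's branch passes to Ronke's issue by representation.
Kehinde is the sole taker at this level and receives the full 1/4.
Folake predeceased; the 1/4 allotted to Folake's branch passes to Folake's issue by representation.
Uzoma's line is the sole branch at this level, so the full 1/4 passes to Uzoma's issue by representation.
The 1/4 is divided into 3 equal shares of 1/12 among Abiodun, Morounke, Chidinma.
Abiodun is living and takes 1/12.
Morounke is living and takes 1/12.
Chidinma predeceased; the 1/12 allotted to Chidinma's branch passes to Chidinma's issue by representation.
The 1/12 is divided into 2 equal shares of 1/24 among Gbenga, Ebele.
Gbenga is living and takes 1/24.
Ebele is living and takes 1/24.
Chukwudi predeceased; the 1/4 allotted to Chukwudi's branch passes to Chukwudi's issue by representation.
Obafemi's line is the sole branch at this level, so the full 1/4 passes to Obafemi's issue by representation.
Ifeoma is the sole taker at this level and receives the full 1/4.
Temitope is living and takes 1/4.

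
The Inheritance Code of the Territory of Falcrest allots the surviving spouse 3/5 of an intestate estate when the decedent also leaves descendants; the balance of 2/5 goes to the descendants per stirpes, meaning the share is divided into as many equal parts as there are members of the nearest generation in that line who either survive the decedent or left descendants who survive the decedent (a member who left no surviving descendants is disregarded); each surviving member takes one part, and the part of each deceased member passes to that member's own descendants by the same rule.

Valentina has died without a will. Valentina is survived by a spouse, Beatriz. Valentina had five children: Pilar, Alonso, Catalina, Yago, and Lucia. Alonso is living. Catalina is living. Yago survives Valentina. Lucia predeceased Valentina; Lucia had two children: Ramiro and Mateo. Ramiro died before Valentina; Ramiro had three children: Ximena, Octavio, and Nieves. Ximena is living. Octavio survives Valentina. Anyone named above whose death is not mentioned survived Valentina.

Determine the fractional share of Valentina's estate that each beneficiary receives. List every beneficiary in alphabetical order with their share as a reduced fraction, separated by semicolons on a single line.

Alonso 2/25; Beatriz 3/5; Catalina 2/25; Mateo 1/25; Nieves 1/75; Octavio 1/75; Pilar 2/25; Ximena 1/75; Yago 2/25

Beatriz, as surviving spouse, takes 3/5.
The remaining 2/5 passes to Valentina's descendants per stirpes.
The 2/5 is divided into 5 equal shares of 2/25 among Pilar, Alonso, Catalina, Yago, Lucia.
Pilar is living and takes 2/25.
Alonso is living and takes 2/25.
Catalina is living and takes 2/25.
Yago is living and takes 2/25.
Lucia predeceased; the 2/25 allotted to Lucia's branch passes to Lucia's issue by representation.
The 2/25 is divided into 2 equal shares of 1/25 among Ramiro, Mateo.
Ramiro predeceased; the 1/25 allotted to Ramiro's branch passes to Ramiro's issue by representation.
The 1/25 is divided into 3 equal shares of 1/75 among Ximena, Octavio, Nieves.
Ximena is living and takes 1/75.
Octavio is living and takes 1/75.
Nieves is living and takes 1/75.
Mateo is living and takes 1/25.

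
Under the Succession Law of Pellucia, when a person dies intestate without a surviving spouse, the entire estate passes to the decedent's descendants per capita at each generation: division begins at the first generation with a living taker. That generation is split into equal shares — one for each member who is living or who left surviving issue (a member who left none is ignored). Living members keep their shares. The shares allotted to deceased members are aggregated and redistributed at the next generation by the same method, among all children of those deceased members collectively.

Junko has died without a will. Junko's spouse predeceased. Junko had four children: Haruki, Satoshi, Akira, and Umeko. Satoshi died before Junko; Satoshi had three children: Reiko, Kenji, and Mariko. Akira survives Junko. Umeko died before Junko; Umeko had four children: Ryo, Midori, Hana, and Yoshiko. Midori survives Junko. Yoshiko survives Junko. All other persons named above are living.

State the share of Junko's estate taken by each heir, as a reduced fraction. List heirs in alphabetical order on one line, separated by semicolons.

Akira 1/4; Hana 1/14; Haruki 1/4; Kenji 1/14; Mariko 1/14; Midori 1/14; Reiko 1/14; Ryo 1/14; Yoshiko 1/14

There is no surviving spouse, so the entire estate passes to Junko's descendants per capita at each generation.
At generation 1 (Haruki, Satoshi, Akira, Umeko) there are 4 shares of (1)/4 = 1/4 each.
Living: Haruki and Akira — each takes 1/4.
Deceased: Satoshi and Umeko. Their combined 1/2 is pooled and carried to generation 2.
At generation 2 (Reiko, Kenji, Mariko, Ryo, Midori, Hana, Yoshiko) there are 7 shares of (1/2)/7 = 1/14 each.
Living: Reiko, Kenji, Mariko, Ryo, Midori, Hana, and Yoshiko — each takes 1/14.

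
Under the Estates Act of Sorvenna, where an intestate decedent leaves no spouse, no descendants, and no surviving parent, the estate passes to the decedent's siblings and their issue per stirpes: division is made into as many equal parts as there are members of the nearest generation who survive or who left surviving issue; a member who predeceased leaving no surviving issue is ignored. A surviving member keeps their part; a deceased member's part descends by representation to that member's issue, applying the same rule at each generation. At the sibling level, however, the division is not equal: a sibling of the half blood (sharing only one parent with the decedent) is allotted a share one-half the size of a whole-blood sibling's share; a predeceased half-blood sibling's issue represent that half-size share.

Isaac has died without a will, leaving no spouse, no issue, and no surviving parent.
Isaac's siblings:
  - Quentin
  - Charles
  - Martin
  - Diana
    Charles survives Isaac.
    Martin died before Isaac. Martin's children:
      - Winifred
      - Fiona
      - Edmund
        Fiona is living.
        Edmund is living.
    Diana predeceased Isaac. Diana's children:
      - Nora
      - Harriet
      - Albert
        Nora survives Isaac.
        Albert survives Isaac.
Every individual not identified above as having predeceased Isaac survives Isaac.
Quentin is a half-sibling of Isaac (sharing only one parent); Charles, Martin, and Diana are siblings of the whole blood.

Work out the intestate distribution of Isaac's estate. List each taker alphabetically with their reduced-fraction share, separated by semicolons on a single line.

Albert 2/21; Charles 2/7; Edmund 2/21; Fiona 2/21; Harriet 2/21; Nora 2/21; Quentin 1/7; Winifred 2/21

No spouse, descendants, or parent survives, so the estate passes to Isaac's siblings per stirpes.
Half-blood siblings count for one-half the weight of whole-blood siblings at the initial division.
Dividing 1 in proportion to weights (total weight 7/2): Quentin (weight 1/2) → 1/7; Charles (weight 1) → 2/7; Martin (weight 1) → 2/7; Diana (weight 1) → 2/7.
Quentin is living and takes 1/7.
Charles is living and takes 2/7.
Martin predeceased; the 2/7 allotted to Martin's branch passes to Martin's issue by representation.
The 2/7 is divided into 3 equal shares of 2/21 among Winifred, Fiona, Edmund.
Winifred is living and takes 2/21.
Fiona is living and takes 2/21.
Edmund is living and takes 2/21.
Diana predeceased; the 2/7 allotted to Diana's branch passes to Diana's issue by representation.
The 2/7 is divided into 3 equal shares of 2/21 among Nora, Harriet, Albert.
Nora is living and takes 2/21.
Harriet is living and takes 2/21.
Albert is living and takes 2/21.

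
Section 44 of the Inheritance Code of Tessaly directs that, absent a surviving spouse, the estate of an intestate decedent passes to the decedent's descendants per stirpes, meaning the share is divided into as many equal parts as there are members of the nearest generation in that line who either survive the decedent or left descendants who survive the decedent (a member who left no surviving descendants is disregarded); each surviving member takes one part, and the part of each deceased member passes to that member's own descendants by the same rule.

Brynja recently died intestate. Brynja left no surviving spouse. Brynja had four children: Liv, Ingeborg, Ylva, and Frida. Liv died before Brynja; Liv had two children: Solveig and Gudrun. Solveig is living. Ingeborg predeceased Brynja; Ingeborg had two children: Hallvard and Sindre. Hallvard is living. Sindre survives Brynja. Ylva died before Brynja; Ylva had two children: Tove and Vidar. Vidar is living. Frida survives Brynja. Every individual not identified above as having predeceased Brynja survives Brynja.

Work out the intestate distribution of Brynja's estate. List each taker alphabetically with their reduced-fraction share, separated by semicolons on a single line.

Frida 1/4; Gudrun 1/8; Hallvard 1/8; Sindre 1/8; Solveig 1/8; Tove 1/8; Vidar 1/8

There is no surviving spouse, so the entire estate passes to Brynja's descendants per stirpes.
The estate is divided into 4 equal shares of 1/4 among Liv, Ingeborg, Ylva, Frida.
Liv predeceased; the 1/4 allotted to Liv's branch passes to Liv's issue by representation.
The 1/4 is divided into 2 equal shares of 1/8 among Solveig, Gudrun.
Solveig is living and takes 1/8.
Gudrun is living and takes 1/8.
Ingeborg predeceased; the 1/4 allotted to Ingeborg's branch passes to Ingeborg's issue by representation.
The 1/4 is divided into 2 equal shares of 1/8 among Hallvard, Sindre.
Hallvard is living and takes 1/8.
Sindre is living and takes 1/8.
Ylva predeceased; the 1/4 allotted to Ylva's branch passes to Ylva's issue by representation.
The 1/4 is divided into 2 equal shares of 1/8 among Tove, Vidar.
Tove is living and takes 1/8.
Vidar is living and takes 1/8.
Frida is living and takes 1/4.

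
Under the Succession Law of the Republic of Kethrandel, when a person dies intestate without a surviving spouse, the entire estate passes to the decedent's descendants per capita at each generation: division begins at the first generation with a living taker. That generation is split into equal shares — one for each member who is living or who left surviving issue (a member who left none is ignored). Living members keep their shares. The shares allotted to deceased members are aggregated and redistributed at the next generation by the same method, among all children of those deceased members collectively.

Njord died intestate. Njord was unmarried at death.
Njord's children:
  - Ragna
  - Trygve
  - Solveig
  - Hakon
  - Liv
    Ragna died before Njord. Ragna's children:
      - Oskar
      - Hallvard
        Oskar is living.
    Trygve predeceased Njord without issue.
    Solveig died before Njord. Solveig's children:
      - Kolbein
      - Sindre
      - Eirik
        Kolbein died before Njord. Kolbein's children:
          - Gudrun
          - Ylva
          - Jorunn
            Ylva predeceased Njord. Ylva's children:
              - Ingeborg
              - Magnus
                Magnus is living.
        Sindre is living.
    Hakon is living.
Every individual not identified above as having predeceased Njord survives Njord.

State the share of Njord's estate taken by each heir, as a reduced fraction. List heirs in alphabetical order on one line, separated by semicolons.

Eirik 1/10; Gudrun 1/30; Hakon 1/4; Hallvard 1/10; Ingeborg 1/60; Jorunn 1/30; Liv 1/4; Magnus 1/60; Oskar 1/10; Sindre 1/10

There is no surviving spouse, so the entire estate passes to Njord's descendants per capita at each generation.
At generation 1 (Ragna, Solveig, Hakon, Liv) there are 4 shares of (1)/4 = 1/4 each.
Living: Hakon and Liv — each takes 1/4.
Deceased: Ragna and Solveig. Their combined 1/2 is pooled and carried to generation 2.
At generation 2 (Oskar, Hallvard, Kolbein, Sindre, Eirik) there are 5 shares of (1/2)/5 = 1/10 each.
Living: Oskar, Hallvard, Sindre, and Eirik — each takes 1/10.
Deceased: Kolbein. That 1/10 share is carried to generation 3.
At generation 3 (Gudrun, Ylva, Jorunn) there are 3 shares of (1/10)/3 = 1/30 each.
Living: Gudrun and Jorunn — each takes 1/30.
Deceased: Ylva. That 1/30 share is carried to generation 4.
At generation 4 (Ingeborg, Magnus) there are 2 shares of (1/30)/2 = 1/60 each.
Living: Ingeborg and Magnus — each takes 1/60.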